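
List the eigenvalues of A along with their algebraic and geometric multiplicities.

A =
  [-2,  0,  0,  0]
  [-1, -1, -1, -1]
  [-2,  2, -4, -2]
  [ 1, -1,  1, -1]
λ = -2: alg = 4, geom = 3

Step 1 — factor the characteristic polynomial to read off the algebraic multiplicities:
  χ_A(x) = (x + 2)^4

Step 2 — compute geometric multiplicities via the rank-nullity identity g(λ) = n − rank(A − λI):
  rank(A − (-2)·I) = 1, so dim ker(A − (-2)·I) = n − 1 = 3

Summary:
  λ = -2: algebraic multiplicity = 4, geometric multiplicity = 3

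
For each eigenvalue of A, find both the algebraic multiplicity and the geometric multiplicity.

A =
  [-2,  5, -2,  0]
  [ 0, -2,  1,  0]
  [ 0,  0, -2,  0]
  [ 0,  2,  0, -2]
λ = -2: alg = 4, geom = 2

Step 1 — factor the characteristic polynomial to read off the algebraic multiplicities:
  χ_A(x) = (x + 2)^4

Step 2 — compute geometric multiplicities via the rank-nullity identity g(λ) = n − rank(A − λI):
  rank(A − (-2)·I) = 2, so dim ker(A − (-2)·I) = n − 2 = 2

Summary:
  λ = -2: algebraic multiplicity = 4, geometric multiplicity = 2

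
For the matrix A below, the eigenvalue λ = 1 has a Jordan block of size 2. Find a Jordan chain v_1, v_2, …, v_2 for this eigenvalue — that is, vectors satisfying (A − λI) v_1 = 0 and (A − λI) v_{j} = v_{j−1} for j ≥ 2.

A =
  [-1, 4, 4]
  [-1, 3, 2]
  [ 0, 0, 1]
A Jordan chain for λ = 1 of length 2:
v_1 = (-2, -1, 0)ᵀ
v_2 = (1, 0, 0)ᵀ

Let N = A − (1)·I. We want v_2 with N^2 v_2 = 0 but N^1 v_2 ≠ 0; then v_{j-1} := N · v_j for j = 2, …, 2.

Pick v_2 = (1, 0, 0)ᵀ.
Then v_1 = N · v_2 = (-2, -1, 0)ᵀ.

Sanity check: (A − (1)·I) v_1 = (0, 0, 0)ᵀ = 0. ✓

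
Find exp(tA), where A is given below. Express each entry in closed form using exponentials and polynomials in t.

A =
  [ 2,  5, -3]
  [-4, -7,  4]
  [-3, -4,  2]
e^{tA} =
  [-t^2*exp(-t) + 3*t*exp(-t) + exp(-t), -3*t^2*exp(-t)/2 + 5*t*exp(-t), t^2*exp(-t) - 3*t*exp(-t)]
  [-4*t*exp(-t), -6*t*exp(-t) + exp(-t), 4*t*exp(-t)]
  [-t^2*exp(-t) - 3*t*exp(-t), -3*t^2*exp(-t)/2 - 4*t*exp(-t), t^2*exp(-t) + 3*t*exp(-t) + exp(-t)]

Strategy: write A = P · J · P⁻¹ where J is a Jordan canonical form, so e^{tA} = P · e^{tJ} · P⁻¹, and e^{tJ} can be computed block-by-block.

A has Jordan form
J =
  [-1,  1,  0]
  [ 0, -1,  1]
  [ 0,  0, -1]
(up to reordering of blocks).

Per-block formulas:
  For a 3×3 Jordan block J_3(-1): exp(t · J_3(-1)) = e^(-1t)·(I + t·N + (t^2/2)·N^2), where N is the 3×3 nilpotent shift.

After assembling e^{tJ} and conjugating by P, we get:

e^{tA} =
  [-t^2*exp(-t) + 3*t*exp(-t) + exp(-t), -3*t^2*exp(-t)/2 + 5*t*exp(-t), t^2*exp(-t) - 3*t*exp(-t)]
  [-4*t*exp(-t), -6*t*exp(-t) + exp(-t), 4*t*exp(-t)]
  [-t^2*exp(-t) - 3*t*exp(-t), -3*t^2*exp(-t)/2 - 4*t*exp(-t), t^2*exp(-t) + 3*t*exp(-t) + exp(-t)]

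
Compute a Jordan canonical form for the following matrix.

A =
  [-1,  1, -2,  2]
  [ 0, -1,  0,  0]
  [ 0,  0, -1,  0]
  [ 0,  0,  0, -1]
J_2(-1) ⊕ J_1(-1) ⊕ J_1(-1)

The characteristic polynomial is
  det(x·I − A) = x^4 + 4*x^3 + 6*x^2 + 4*x + 1 = (x + 1)^4

Eigenvalues and multiplicities (the geometric multiplicity of λ is n − rank(A − λI), which equals the number of Jordan blocks for λ):
  λ = -1: algebraic multiplicity = 4, geometric multiplicity = 3

Determining the block sizes for each eigenvalue:
  λ = -1: 3 blocks summing to 4 forces exactly one block of size 2 and the rest size 1 → block sizes [2, 1, 1]

Assembling the blocks gives a Jordan form
J =
  [-1,  1,  0,  0]
  [ 0, -1,  0,  0]
  [ 0,  0, -1,  0]
  [ 0,  0,  0, -1]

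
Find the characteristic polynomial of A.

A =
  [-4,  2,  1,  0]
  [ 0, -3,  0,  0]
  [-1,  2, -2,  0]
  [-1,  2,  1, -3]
x^4 + 12*x^3 + 54*x^2 + 108*x + 81

Expanding det(x·I − A) (e.g. by cofactor expansion or by noting that A is similar to its Jordan form J, which has the same characteristic polynomial as A) gives
  χ_A(x) = x^4 + 12*x^3 + 54*x^2 + 108*x + 81
which factors as (x + 3)^4. The eigenvalues (with algebraic multiplicities) are λ = -3 with multiplicity 4.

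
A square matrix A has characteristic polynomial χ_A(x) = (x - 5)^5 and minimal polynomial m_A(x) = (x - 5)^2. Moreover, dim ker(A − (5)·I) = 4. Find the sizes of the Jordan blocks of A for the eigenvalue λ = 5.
Block sizes for λ = 5: [2, 1, 1, 1]

Step 1 — from the characteristic polynomial, algebraic multiplicity of λ = 5 is 5. From dim ker(A − (5)·I) = 4, there are exactly 4 Jordan blocks for λ = 5.
Step 2 — from the minimal polynomial, the factor (x − 5)^2 tells us the largest block for λ = 5 has size 2.
Step 3 — with total size 5, 4 blocks, and largest block 2, the block sizes (in nonincreasing order) are [2, 1, 1, 1].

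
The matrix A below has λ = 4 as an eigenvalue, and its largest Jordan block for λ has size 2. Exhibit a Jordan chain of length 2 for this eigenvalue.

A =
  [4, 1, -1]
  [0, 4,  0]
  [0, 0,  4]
A Jordan chain for λ = 4 of length 2:
v_1 = (1, 0, 0)ᵀ
v_2 = (0, 1, 0)ᵀ

Let N = A − (4)·I. We want v_2 with N^2 v_2 = 0 but N^1 v_2 ≠ 0; then v_{j-1} := N · v_j for j = 2, …, 2.

Pick v_2 = (0, 1, 0)ᵀ.
Then v_1 = N · v_2 = (1, 0, 0)ᵀ.

Sanity check: (A − (4)·I) v_1 = (0, 0, 0)ᵀ = 0. ✓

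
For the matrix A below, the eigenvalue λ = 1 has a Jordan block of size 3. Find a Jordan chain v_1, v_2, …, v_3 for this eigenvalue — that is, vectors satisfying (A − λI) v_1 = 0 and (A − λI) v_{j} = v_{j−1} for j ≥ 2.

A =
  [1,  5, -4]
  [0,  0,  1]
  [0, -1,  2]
A Jordan chain for λ = 1 of length 3:
v_1 = (-1, 0, 0)ᵀ
v_2 = (5, -1, -1)ᵀ
v_3 = (0, 1, 0)ᵀ

Let N = A − (1)·I. We want v_3 with N^3 v_3 = 0 but N^2 v_3 ≠ 0; then v_{j-1} := N · v_j for j = 3, …, 2.

Pick v_3 = (0, 1, 0)ᵀ.
Then v_2 = N · v_3 = (5, -1, -1)ᵀ.
Then v_1 = N · v_2 = (-1, 0, 0)ᵀ.

Sanity check: (A − (1)·I) v_1 = (0, 0, 0)ᵀ = 0. ✓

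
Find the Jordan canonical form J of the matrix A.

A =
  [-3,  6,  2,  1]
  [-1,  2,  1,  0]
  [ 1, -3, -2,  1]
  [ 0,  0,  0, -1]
J_2(-1) ⊕ J_2(-1)

The characteristic polynomial is
  det(x·I − A) = x^4 + 4*x^3 + 6*x^2 + 4*x + 1 = (x + 1)^4

Eigenvalues and multiplicities (the geometric multiplicity of λ is n − rank(A − λI), which equals the number of Jordan blocks for λ):
  λ = -1: algebraic multiplicity = 4, geometric multiplicity = 2

Determining the block sizes for each eigenvalue:
  λ = -1: with am = 4 and gm = 2, the partition is not yet determined (e.g. several partitions of 4 into 2 parts exist). Let N = A − (-1)·I. Computing rank(N^1) = 2, rank(N^2) = 0; the number of blocks of size ≥ j is rank(N^{j−1}) − rank(N^j), giving [2, 2]. So we have 2 block(s) of size 2 → block sizes [2, 2]

Assembling the blocks gives a Jordan form
J =
  [-1,  1,  0,  0]
  [ 0, -1,  0,  0]
  [ 0,  0, -1,  1]
  [ 0,  0,  0, -1]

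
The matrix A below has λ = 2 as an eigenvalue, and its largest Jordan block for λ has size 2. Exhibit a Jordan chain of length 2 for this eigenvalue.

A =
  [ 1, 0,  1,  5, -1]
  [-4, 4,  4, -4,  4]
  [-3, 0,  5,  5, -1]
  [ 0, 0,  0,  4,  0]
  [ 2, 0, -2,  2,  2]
A Jordan chain for λ = 2 of length 2:
v_1 = (1, 0, 1, 0, 0)ᵀ
v_2 = (0, 2, 0, 0, -1)ᵀ

Let N = A − (2)·I. We want v_2 with N^2 v_2 = 0 but N^1 v_2 ≠ 0; then v_{j-1} := N · v_j for j = 2, …, 2.

Pick v_2 = (0, 2, 0, 0, -1)ᵀ.
Then v_1 = N · v_2 = (1, 0, 1, 0, 0)ᵀ.

Sanity check: (A − (2)·I) v_1 = (0, 0, 0, 0, 0)ᵀ = 0. ✓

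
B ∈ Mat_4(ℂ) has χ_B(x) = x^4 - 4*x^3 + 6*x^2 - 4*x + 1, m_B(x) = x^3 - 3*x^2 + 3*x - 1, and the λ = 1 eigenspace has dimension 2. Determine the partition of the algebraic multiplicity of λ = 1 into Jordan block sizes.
Block sizes for λ = 1: [3, 1]

Step 1 — from the characteristic polynomial, algebraic multiplicity of λ = 1 is 4. From dim ker(B − (1)·I) = 2, there are exactly 2 Jordan blocks for λ = 1.
Step 2 — from the minimal polynomial, the factor (x − 1)^3 tells us the largest block for λ = 1 has size 3.
Step 3 — with total size 4, 2 blocks, and largest block 3, the block sizes (in nonincreasing order) are [3, 1].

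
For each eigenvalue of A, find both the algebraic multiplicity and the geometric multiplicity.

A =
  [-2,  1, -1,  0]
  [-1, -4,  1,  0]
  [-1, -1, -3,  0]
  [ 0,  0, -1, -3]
λ = -3: alg = 4, geom = 2

Step 1 — factor the characteristic polynomial to read off the algebraic multiplicities:
  χ_A(x) = (x + 3)^4

Step 2 — compute geometric multiplicities via the rank-nullity identity g(λ) = n − rank(A − λI):
  rank(A − (-3)·I) = 2, so dim ker(A − (-3)·I) = n − 2 = 2

Summary:
  λ = -3: algebraic multiplicity = 4, geometric multiplicity = 2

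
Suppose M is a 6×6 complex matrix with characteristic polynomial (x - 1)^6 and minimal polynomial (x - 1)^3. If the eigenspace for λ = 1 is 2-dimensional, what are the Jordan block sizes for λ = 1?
Block sizes for λ = 1: [3, 3]

Step 1 — from the characteristic polynomial, algebraic multiplicity of λ = 1 is 6. From dim ker(M − (1)·I) = 2, there are exactly 2 Jordan blocks for λ = 1.
Step 2 — from the minimal polynomial, the factor (x − 1)^3 tells us the largest block for λ = 1 has size 3.
Step 3 — with total size 6, 2 blocks, and largest block 3, the block sizes (in nonincreasing order) are [3, 3].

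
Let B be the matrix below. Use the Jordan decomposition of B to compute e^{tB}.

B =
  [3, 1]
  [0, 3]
e^{tB} =
  [exp(3*t), t*exp(3*t)]
  [0, exp(3*t)]

Strategy: write B = P · J · P⁻¹ where J is a Jordan canonical form, so e^{tB} = P · e^{tJ} · P⁻¹, and e^{tJ} can be computed block-by-block.

B has Jordan form
J =
  [3, 1]
  [0, 3]
(up to reordering of blocks).

Per-block formulas:
  For a 2×2 Jordan block J_2(3): exp(t · J_2(3)) = e^(3t)·(I + t·N), where N is the 2×2 nilpotent shift.

After assembling e^{tJ} and conjugating by P, we get:

e^{tB} =
  [exp(3*t), t*exp(3*t)]
  [0, exp(3*t)]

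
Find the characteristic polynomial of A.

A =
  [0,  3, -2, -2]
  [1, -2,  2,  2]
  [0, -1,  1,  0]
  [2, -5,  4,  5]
x^4 - 4*x^3 + 6*x^2 - 4*x + 1

Expanding det(x·I − A) (e.g. by cofactor expansion or by noting that A is similar to its Jordan form J, which has the same characteristic polynomial as A) gives
  χ_A(x) = x^4 - 4*x^3 + 6*x^2 - 4*x + 1
which factors as (x - 1)^4. The eigenvalues (with algebraic multiplicities) are λ = 1 with multiplicity 4.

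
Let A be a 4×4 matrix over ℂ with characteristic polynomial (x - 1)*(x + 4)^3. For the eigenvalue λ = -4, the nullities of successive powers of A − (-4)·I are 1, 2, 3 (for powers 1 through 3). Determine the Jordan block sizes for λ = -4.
Block sizes for λ = -4: [3]

From the dimensions of kernels of powers, the number of Jordan blocks of size at least j is d_j − d_{j−1} where d_j = dim ker(N^j) (with d_0 = 0). Computing the differences gives [1, 1, 1].
The number of blocks of size exactly k is (#blocks of size ≥ k) − (#blocks of size ≥ k + 1), so the partition is: 1 block(s) of size 3.
In nonincreasing order the block sizes are [3].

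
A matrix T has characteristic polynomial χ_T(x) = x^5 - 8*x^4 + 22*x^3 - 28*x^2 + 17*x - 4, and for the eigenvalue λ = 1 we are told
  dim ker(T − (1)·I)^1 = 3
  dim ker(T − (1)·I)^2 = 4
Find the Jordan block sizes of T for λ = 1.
Block sizes for λ = 1: [2, 1, 1]

From the dimensions of kernels of powers, the number of Jordan blocks of size at least j is d_j − d_{j−1} where d_j = dim ker(N^j) (with d_0 = 0). Computing the differences gives [3, 1].
The number of blocks of size exactly k is (#blocks of size ≥ k) − (#blocks of size ≥ k + 1), so the partition is: 2 block(s) of size 1, 1 block(s) of size 2.
In nonincreasing order the block sizes are [2, 1, 1].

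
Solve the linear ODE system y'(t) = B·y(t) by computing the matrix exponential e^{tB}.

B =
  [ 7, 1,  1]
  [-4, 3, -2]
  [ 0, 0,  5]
e^{tB} =
  [2*t*exp(5*t) + exp(5*t), t*exp(5*t), t*exp(5*t)]
  [-4*t*exp(5*t), -2*t*exp(5*t) + exp(5*t), -2*t*exp(5*t)]
  [0, 0, exp(5*t)]

Strategy: write B = P · J · P⁻¹ where J is a Jordan canonical form, so e^{tB} = P · e^{tJ} · P⁻¹, and e^{tJ} can be computed block-by-block.

B has Jordan form
J =
  [5, 1, 0]
  [0, 5, 0]
  [0, 0, 5]
(up to reordering of blocks).

Per-block formulas:
  For a 1×1 block at λ = 5: exp(t · [5]) = [e^(5t)].
  For a 2×2 Jordan block J_2(5): exp(t · J_2(5)) = e^(5t)·(I + t·N), where N is the 2×2 nilpotent shift.

After assembling e^{tJ} and conjugating by P, we get:

e^{tB} =
  [2*t*exp(5*t) + exp(5*t), t*exp(5*t), t*exp(5*t)]
  [-4*t*exp(5*t), -2*t*exp(5*t) + exp(5*t), -2*t*exp(5*t)]
  [0, 0, exp(5*t)]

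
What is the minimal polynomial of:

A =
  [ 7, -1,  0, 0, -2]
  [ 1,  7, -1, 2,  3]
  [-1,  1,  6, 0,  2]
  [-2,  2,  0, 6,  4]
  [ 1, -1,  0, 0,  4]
x^3 - 18*x^2 + 108*x - 216

The characteristic polynomial is χ_A(x) = (x - 6)^5, so the eigenvalues are known. The minimal polynomial is
  m_A(x) = Π_λ (x − λ)^{k_λ}
where k_λ is the size of the *largest* Jordan block for λ (equivalently, the smallest k with (A − λI)^k v = 0 for every generalised eigenvector v of λ).

  λ = 6: largest Jordan block has size 3, contributing (x − 6)^3

So m_A(x) = (x - 6)^3 = x^3 - 18*x^2 + 108*x - 216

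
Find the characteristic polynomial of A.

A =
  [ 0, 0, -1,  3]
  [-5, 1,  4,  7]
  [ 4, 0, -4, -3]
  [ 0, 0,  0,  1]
x^4 + 2*x^3 - 3*x^2 - 4*x + 4

Expanding det(x·I − A) (e.g. by cofactor expansion or by noting that A is similar to its Jordan form J, which has the same characteristic polynomial as A) gives
  χ_A(x) = x^4 + 2*x^3 - 3*x^2 - 4*x + 4
which factors as (x - 1)^2*(x + 2)^2. The eigenvalues (with algebraic multiplicities) are λ = -2 with multiplicity 2, λ = 1 with multiplicity 2.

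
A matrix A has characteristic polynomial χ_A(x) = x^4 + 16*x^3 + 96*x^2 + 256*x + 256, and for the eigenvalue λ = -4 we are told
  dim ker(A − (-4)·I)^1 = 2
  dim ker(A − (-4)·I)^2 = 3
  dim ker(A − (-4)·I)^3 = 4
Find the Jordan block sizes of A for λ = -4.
Block sizes for λ = -4: [3, 1]

From the dimensions of kernels of powers, the number of Jordan blocks of size at least j is d_j − d_{j−1} where d_j = dim ker(N^j) (with d_0 = 0). Computing the differences gives [2, 1, 1].
The number of blocks of size exactly k is (#blocks of size ≥ k) − (#blocks of size ≥ k + 1), so the partition is: 1 block(s) of size 1, 1 block(s) of size 3.
In nonincreasing order the block sizes are [3, 1].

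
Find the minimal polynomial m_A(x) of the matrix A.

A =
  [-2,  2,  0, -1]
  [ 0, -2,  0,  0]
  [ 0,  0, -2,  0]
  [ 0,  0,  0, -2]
x^2 + 4*x + 4

The characteristic polynomial is χ_A(x) = (x + 2)^4, so the eigenvalues are known. The minimal polynomial is
  m_A(x) = Π_λ (x − λ)^{k_λ}
where k_λ is the size of the *largest* Jordan block for λ (equivalently, the smallest k with (A − λI)^k v = 0 for every generalised eigenvector v of λ).

  λ = -2: largest Jordan block has size 2, contributing (x + 2)^2

So m_A(x) = (x + 2)^2 = x^2 + 4*x + 4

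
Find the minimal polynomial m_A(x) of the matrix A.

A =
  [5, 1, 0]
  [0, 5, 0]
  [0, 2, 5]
x^2 - 10*x + 25

The characteristic polynomial is χ_A(x) = (x - 5)^3, so the eigenvalues are known. The minimal polynomial is
  m_A(x) = Π_λ (x − λ)^{k_λ}
where k_λ is the size of the *largest* Jordan block for λ (equivalently, the smallest k with (A − λI)^k v = 0 for every generalised eigenvector v of λ).

  λ = 5: largest Jordan block has size 2, contributing (x − 5)^2

So m_A(x) = (x - 5)^2 = x^2 - 10*x + 25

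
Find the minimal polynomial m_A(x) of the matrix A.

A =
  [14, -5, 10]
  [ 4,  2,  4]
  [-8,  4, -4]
x^2 - 8*x + 16

The characteristic polynomial is χ_A(x) = (x - 4)^3, so the eigenvalues are known. The minimal polynomial is
  m_A(x) = Π_λ (x − λ)^{k_λ}
where k_λ is the size of the *largest* Jordan block for λ (equivalently, the smallest k with (A − λI)^k v = 0 for every generalised eigenvector v of λ).

  λ = 4: largest Jordan block has size 2, contributing (x − 4)^2

So m_A(x) = (x - 4)^2 = x^2 - 8*x + 16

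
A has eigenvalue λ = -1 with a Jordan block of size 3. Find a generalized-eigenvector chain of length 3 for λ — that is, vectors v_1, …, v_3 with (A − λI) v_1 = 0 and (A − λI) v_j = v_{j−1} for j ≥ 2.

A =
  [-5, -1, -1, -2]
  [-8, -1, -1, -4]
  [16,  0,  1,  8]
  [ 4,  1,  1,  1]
A Jordan chain for λ = -1 of length 3:
v_1 = (2, 4, -8, -2)ᵀ
v_2 = (-1, 0, 0, 1)ᵀ
v_3 = (0, 1, 0, 0)ᵀ

Let N = A − (-1)·I. We want v_3 with N^3 v_3 = 0 but N^2 v_3 ≠ 0; then v_{j-1} := N · v_j for j = 3, …, 2.

Pick v_3 = (0, 1, 0, 0)ᵀ.
Then v_2 = N · v_3 = (-1, 0, 0, 1)ᵀ.
Then v_1 = N · v_2 = (2, 4, -8, -2)ᵀ.

Sanity check: (A − (-1)·I) v_1 = (0, 0, 0, 0)ᵀ = 0. ✓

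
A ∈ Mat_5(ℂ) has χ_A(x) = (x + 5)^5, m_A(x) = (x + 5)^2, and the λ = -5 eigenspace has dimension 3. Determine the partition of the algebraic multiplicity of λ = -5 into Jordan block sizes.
Block sizes for λ = -5: [2, 2, 1]

Step 1 — from the characteristic polynomial, algebraic multiplicity of λ = -5 is 5. From dim ker(A − (-5)·I) = 3, there are exactly 3 Jordan blocks for λ = -5.
Step 2 — from the minimal polynomial, the factor (x + 5)^2 tells us the largest block for λ = -5 has size 2.
Step 3 — with total size 5, 3 blocks, and largest block 2, the block sizes (in nonincreasing order) are [2, 2, 1].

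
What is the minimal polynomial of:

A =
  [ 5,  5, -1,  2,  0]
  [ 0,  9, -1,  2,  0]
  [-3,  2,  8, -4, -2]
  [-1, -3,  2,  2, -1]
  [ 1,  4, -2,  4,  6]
x^3 - 18*x^2 + 108*x - 216

The characteristic polynomial is χ_A(x) = (x - 6)^5, so the eigenvalues are known. The minimal polynomial is
  m_A(x) = Π_λ (x − λ)^{k_λ}
where k_λ is the size of the *largest* Jordan block for λ (equivalently, the smallest k with (A − λI)^k v = 0 for every generalised eigenvector v of λ).

  λ = 6: largest Jordan block has size 3, contributing (x − 6)^3

So m_A(x) = (x - 6)^3 = x^3 - 18*x^2 + 108*x - 216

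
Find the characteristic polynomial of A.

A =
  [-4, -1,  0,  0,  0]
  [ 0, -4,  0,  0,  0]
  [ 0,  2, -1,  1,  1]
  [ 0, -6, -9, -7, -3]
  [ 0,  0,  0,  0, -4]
x^5 + 20*x^4 + 160*x^3 + 640*x^2 + 1280*x + 1024

Expanding det(x·I − A) (e.g. by cofactor expansion or by noting that A is similar to its Jordan form J, which has the same characteristic polynomial as A) gives
  χ_A(x) = x^5 + 20*x^4 + 160*x^3 + 640*x^2 + 1280*x + 1024
which factors as (x + 4)^5. The eigenvalues (with algebraic multiplicities) are λ = -4 with multiplicity 5.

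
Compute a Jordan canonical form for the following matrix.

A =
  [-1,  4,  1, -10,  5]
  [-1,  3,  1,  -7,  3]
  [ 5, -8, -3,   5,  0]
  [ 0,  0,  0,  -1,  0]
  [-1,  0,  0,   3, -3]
J_3(-1) ⊕ J_1(-1) ⊕ J_1(-1)

The characteristic polynomial is
  det(x·I − A) = x^5 + 5*x^4 + 10*x^3 + 10*x^2 + 5*x + 1 = (x + 1)^5

Eigenvalues and multiplicities (the geometric multiplicity of λ is n − rank(A − λI), which equals the number of Jordan blocks for λ):
  λ = -1: algebraic multiplicity = 5, geometric multiplicity = 3

Determining the block sizes for each eigenvalue:
  λ = -1: with am = 5 and gm = 3, the partition is not yet determined (e.g. several partitions of 5 into 3 parts exist). Let N = A − (-1)·I. Computing rank(N^1) = 2, rank(N^2) = 1, rank(N^3) = 0; the number of blocks of size ≥ j is rank(N^{j−1}) − rank(N^j), giving [3, 1, 1]. So we have 1 block(s) of size 3, 2 block(s) of size 1 → block sizes [3, 1, 1]

Assembling the blocks gives a Jordan form
J =
  [-1,  1,  0,  0,  0]
  [ 0, -1,  1,  0,  0]
  [ 0,  0, -1,  0,  0]
  [ 0,  0,  0, -1,  0]
  [ 0,  0,  0,  0, -1]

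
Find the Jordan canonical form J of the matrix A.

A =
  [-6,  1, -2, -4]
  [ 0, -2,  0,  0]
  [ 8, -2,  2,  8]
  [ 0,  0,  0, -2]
J_2(-2) ⊕ J_1(-2) ⊕ J_1(-2)

The characteristic polynomial is
  det(x·I − A) = x^4 + 8*x^3 + 24*x^2 + 32*x + 16 = (x + 2)^4

Eigenvalues and multiplicities (the geometric multiplicity of λ is n − rank(A − λI), which equals the number of Jordan blocks for λ):
  λ = -2: algebraic multiplicity = 4, geometric multiplicity = 3

Determining the block sizes for each eigenvalue:
  λ = -2: 3 blocks summing to 4 forces exactly one block of size 2 and the rest size 1 → block sizes [2, 1, 1]

Assembling the blocks gives a Jordan form
J =
  [-2,  1,  0,  0]
  [ 0, -2,  0,  0]
  [ 0,  0, -2,  0]
  [ 0,  0,  0, -2]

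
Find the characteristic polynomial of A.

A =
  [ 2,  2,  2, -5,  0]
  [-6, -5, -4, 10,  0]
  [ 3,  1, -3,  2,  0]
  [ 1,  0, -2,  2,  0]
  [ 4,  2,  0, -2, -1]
x^5 + 5*x^4 + 10*x^3 + 10*x^2 + 5*x + 1

Expanding det(x·I − A) (e.g. by cofactor expansion or by noting that A is similar to its Jordan form J, which has the same characteristic polynomial as A) gives
  χ_A(x) = x^5 + 5*x^4 + 10*x^3 + 10*x^2 + 5*x + 1
which factors as (x + 1)^5. The eigenvalues (with algebraic multiplicities) are λ = -1 with multiplicity 5.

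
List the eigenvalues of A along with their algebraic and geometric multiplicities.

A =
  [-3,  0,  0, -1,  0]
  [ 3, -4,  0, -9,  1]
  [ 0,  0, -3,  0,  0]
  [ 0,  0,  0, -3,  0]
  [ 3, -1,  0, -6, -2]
λ = -3: alg = 5, geom = 3

Step 1 — factor the characteristic polynomial to read off the algebraic multiplicities:
  χ_A(x) = (x + 3)^5

Step 2 — compute geometric multiplicities via the rank-nullity identity g(λ) = n − rank(A − λI):
  rank(A − (-3)·I) = 2, so dim ker(A − (-3)·I) = n − 2 = 3

Summary:
  λ = -3: algebraic multiplicity = 5, geometric multiplicity = 3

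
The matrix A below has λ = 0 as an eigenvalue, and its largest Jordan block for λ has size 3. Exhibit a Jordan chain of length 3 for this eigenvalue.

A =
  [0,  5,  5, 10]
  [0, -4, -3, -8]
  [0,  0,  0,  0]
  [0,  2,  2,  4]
A Jordan chain for λ = 0 of length 3:
v_1 = (5, -4, 0, 2)ᵀ
v_2 = (5, -3, 0, 2)ᵀ
v_3 = (0, 0, 1, 0)ᵀ

Let N = A − (0)·I. We want v_3 with N^3 v_3 = 0 but N^2 v_3 ≠ 0; then v_{j-1} := N · v_j for j = 3, …, 2.

Pick v_3 = (0, 0, 1, 0)ᵀ.
Then v_2 = N · v_3 = (5, -3, 0, 2)ᵀ.
Then v_1 = N · v_2 = (5, -4, 0, 2)ᵀ.

Sanity check: (A − (0)·I) v_1 = (0, 0, 0, 0)ᵀ = 0. ✓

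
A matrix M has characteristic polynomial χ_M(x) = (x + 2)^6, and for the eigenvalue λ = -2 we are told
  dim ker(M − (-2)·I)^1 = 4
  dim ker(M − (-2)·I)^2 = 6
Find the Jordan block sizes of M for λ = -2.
Block sizes for λ = -2: [2, 2, 1, 1]

From the dimensions of kernels of powers, the number of Jordan blocks of size at least j is d_j − d_{j−1} where d_j = dim ker(N^j) (with d_0 = 0). Computing the differences gives [4, 2].
The number of blocks of size exactly k is (#blocks of size ≥ k) − (#blocks of size ≥ k + 1), so the partition is: 2 block(s) of size 1, 2 block(s) of size 2.
In nonincreasing order the block sizes are [2, 2, 1, 1].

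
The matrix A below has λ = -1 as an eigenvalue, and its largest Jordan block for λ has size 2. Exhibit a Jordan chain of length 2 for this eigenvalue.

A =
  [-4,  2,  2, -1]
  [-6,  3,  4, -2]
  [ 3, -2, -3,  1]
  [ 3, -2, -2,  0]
A Jordan chain for λ = -1 of length 2:
v_1 = (-3, -6, 3, 3)ᵀ
v_2 = (1, 0, 0, 0)ᵀ

Let N = A − (-1)·I. We want v_2 with N^2 v_2 = 0 but N^1 v_2 ≠ 0; then v_{j-1} := N · v_j for j = 2, …, 2.

Pick v_2 = (1, 0, 0, 0)ᵀ.
Then v_1 = N · v_2 = (-3, -6, 3, 3)ᵀ.

Sanity check: (A − (-1)·I) v_1 = (0, 0, 0, 0)ᵀ = 0. ✓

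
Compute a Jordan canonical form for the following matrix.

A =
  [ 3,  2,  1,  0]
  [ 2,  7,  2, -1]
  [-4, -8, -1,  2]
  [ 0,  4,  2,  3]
J_2(3) ⊕ J_2(3)

The characteristic polynomial is
  det(x·I − A) = x^4 - 12*x^3 + 54*x^2 - 108*x + 81 = (x - 3)^4

Eigenvalues and multiplicities (the geometric multiplicity of λ is n − rank(A − λI), which equals the number of Jordan blocks for λ):
  λ = 3: algebraic multiplicity = 4, geometric multiplicity = 2

Determining the block sizes for each eigenvalue:
  λ = 3: with am = 4 and gm = 2, the partition is not yet determined (e.g. several partitions of 4 into 2 parts exist). Let N = A − (3)·I. Computing rank(N^1) = 2, rank(N^2) = 0; the number of blocks of size ≥ j is rank(N^{j−1}) − rank(N^j), giving [2, 2]. So we have 2 block(s) of size 2 → block sizes [2, 2]

Assembling the blocks gives a Jordan form
J =
  [3, 1, 0, 0]
  [0, 3, 0, 0]
  [0, 0, 3, 1]
  [0, 0, 0, 3]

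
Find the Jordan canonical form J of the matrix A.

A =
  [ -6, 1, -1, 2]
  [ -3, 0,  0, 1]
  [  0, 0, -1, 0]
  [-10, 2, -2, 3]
J_3(-1) ⊕ J_1(-1)

The characteristic polynomial is
  det(x·I − A) = x^4 + 4*x^3 + 6*x^2 + 4*x + 1 = (x + 1)^4

Eigenvalues and multiplicities (the geometric multiplicity of λ is n − rank(A − λI), which equals the number of Jordan blocks for λ):
  λ = -1: algebraic multiplicity = 4, geometric multiplicity = 2

Determining the block sizes for each eigenvalue:
  λ = -1: with am = 4 and gm = 2, the partition is not yet determined (e.g. several partitions of 4 into 2 parts exist). Let N = A − (-1)·I. Computing rank(N^1) = 2, rank(N^2) = 1, rank(N^3) = 0; the number of blocks of size ≥ j is rank(N^{j−1}) − rank(N^j), giving [2, 1, 1]. So we have 1 block(s) of size 3, 1 block(s) of size 1 → block sizes [3, 1]

Assembling the blocks gives a Jordan form
J =
  [-1,  1,  0,  0]
  [ 0, -1,  1,  0]
  [ 0,  0, -1,  0]
  [ 0,  0,  0, -1]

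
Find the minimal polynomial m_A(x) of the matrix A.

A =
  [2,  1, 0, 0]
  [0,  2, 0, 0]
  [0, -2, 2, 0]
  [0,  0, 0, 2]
x^2 - 4*x + 4

The characteristic polynomial is χ_A(x) = (x - 2)^4, so the eigenvalues are known. The minimal polynomial is
  m_A(x) = Π_λ (x − λ)^{k_λ}
where k_λ is the size of the *largest* Jordan block for λ (equivalently, the smallest k with (A − λI)^k v = 0 for every generalised eigenvector v of λ).

  λ = 2: largest Jordan block has size 2, contributing (x − 2)^2

So m_A(x) = (x - 2)^2 = x^2 - 4*x + 4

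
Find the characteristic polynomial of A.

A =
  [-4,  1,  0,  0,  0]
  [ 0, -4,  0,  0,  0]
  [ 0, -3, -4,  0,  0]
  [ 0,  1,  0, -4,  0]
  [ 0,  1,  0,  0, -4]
x^5 + 20*x^4 + 160*x^3 + 640*x^2 + 1280*x + 1024

Expanding det(x·I − A) (e.g. by cofactor expansion or by noting that A is similar to its Jordan form J, which has the same characteristic polynomial as A) gives
  χ_A(x) = x^5 + 20*x^4 + 160*x^3 + 640*x^2 + 1280*x + 1024
which factors as (x + 4)^5. The eigenvalues (with algebraic multiplicities) are λ = -4 with multiplicity 5.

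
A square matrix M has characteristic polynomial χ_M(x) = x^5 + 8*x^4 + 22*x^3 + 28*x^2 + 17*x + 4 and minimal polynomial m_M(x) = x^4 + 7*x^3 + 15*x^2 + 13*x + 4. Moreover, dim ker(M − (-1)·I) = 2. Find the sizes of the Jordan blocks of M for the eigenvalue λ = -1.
Block sizes for λ = -1: [3, 1]

Step 1 — from the characteristic polynomial, algebraic multiplicity of λ = -1 is 4. From dim ker(M − (-1)·I) = 2, there are exactly 2 Jordan blocks for λ = -1.
Step 2 — from the minimal polynomial, the factor (x + 1)^3 tells us the largest block for λ = -1 has size 3.
Step 3 — with total size 4, 2 blocks, and largest block 3, the block sizes (in nonincreasing order) are [3, 1].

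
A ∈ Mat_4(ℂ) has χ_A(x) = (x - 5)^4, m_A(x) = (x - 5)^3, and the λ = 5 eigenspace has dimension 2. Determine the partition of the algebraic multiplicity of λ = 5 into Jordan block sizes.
Block sizes for λ = 5: [3, 1]

Step 1 — from the characteristic polynomial, algebraic multiplicity of λ = 5 is 4. From dim ker(A − (5)·I) = 2, there are exactly 2 Jordan blocks for λ = 5.
Step 2 — from the minimal polynomial, the factor (x − 5)^3 tells us the largest block for λ = 5 has size 3.
Step 3 — with total size 4, 2 blocks, and largest block 3, the block sizes (in nonincreasing order) are [3, 1].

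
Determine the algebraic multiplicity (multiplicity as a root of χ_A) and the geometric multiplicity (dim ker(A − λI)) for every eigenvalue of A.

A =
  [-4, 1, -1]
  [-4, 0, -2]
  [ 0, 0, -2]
λ = -2: alg = 3, geom = 2

Step 1 — factor the characteristic polynomial to read off the algebraic multiplicities:
  χ_A(x) = (x + 2)^3

Step 2 — compute geometric multiplicities via the rank-nullity identity g(λ) = n − rank(A − λI):
  rank(A − (-2)·I) = 1, so dim ker(A − (-2)·I) = n − 1 = 2

Summary:
  λ = -2: algebraic multiplicity = 3, geometric multiplicity = 2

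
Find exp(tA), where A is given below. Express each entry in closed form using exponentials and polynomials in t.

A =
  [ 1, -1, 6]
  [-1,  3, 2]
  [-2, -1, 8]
e^{tA} =
  [-t^2*exp(4*t) - 3*t*exp(4*t) + exp(4*t), -t^2*exp(4*t) - t*exp(4*t), 2*t^2*exp(4*t) + 6*t*exp(4*t)]
  [-t*exp(4*t), -t*exp(4*t) + exp(4*t), 2*t*exp(4*t)]
  [-t^2*exp(4*t)/2 - 2*t*exp(4*t), -t^2*exp(4*t)/2 - t*exp(4*t), t^2*exp(4*t) + 4*t*exp(4*t) + exp(4*t)]

Strategy: write A = P · J · P⁻¹ where J is a Jordan canonical form, so e^{tA} = P · e^{tJ} · P⁻¹, and e^{tJ} can be computed block-by-block.

A has Jordan form
J =
  [4, 1, 0]
  [0, 4, 1]
  [0, 0, 4]
(up to reordering of blocks).

Per-block formulas:
  For a 3×3 Jordan block J_3(4): exp(t · J_3(4)) = e^(4t)·(I + t·N + (t^2/2)·N^2), where N is the 3×3 nilpotent shift.

After assembling e^{tJ} and conjugating by P, we get:

e^{tA} =
  [-t^2*exp(4*t) - 3*t*exp(4*t) + exp(4*t), -t^2*exp(4*t) - t*exp(4*t), 2*t^2*exp(4*t) + 6*t*exp(4*t)]
  [-t*exp(4*t), -t*exp(4*t) + exp(4*t), 2*t*exp(4*t)]
  [-t^2*exp(4*t)/2 - 2*t*exp(4*t), -t^2*exp(4*t)/2 - t*exp(4*t), t^2*exp(4*t) + 4*t*exp(4*t) + exp(4*t)]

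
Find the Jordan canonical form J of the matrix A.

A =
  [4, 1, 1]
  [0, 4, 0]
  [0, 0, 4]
J_2(4) ⊕ J_1(4)

The characteristic polynomial is
  det(x·I − A) = x^3 - 12*x^2 + 48*x - 64 = (x - 4)^3

Eigenvalues and multiplicities (the geometric multiplicity of λ is n − rank(A − λI), which equals the number of Jordan blocks for λ):
  λ = 4: algebraic multiplicity = 3, geometric multiplicity = 2

Determining the block sizes for each eigenvalue:
  λ = 4: 2 blocks summing to 3 forces exactly one block of size 2 and the rest size 1 → block sizes [2, 1]

Assembling the blocks gives a Jordan form
J =
  [4, 1, 0]
  [0, 4, 0]
  [0, 0, 4]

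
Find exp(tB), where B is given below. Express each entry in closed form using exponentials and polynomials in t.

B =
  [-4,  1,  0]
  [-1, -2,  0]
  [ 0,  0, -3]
e^{tB} =
  [-t*exp(-3*t) + exp(-3*t), t*exp(-3*t), 0]
  [-t*exp(-3*t), t*exp(-3*t) + exp(-3*t), 0]
  [0, 0, exp(-3*t)]

Strategy: write B = P · J · P⁻¹ where J is a Jordan canonical form, so e^{tB} = P · e^{tJ} · P⁻¹, and e^{tJ} can be computed block-by-block.

B has Jordan form
J =
  [-3,  1,  0]
  [ 0, -3,  0]
  [ 0,  0, -3]
(up to reordering of blocks).

Per-block formulas:
  For a 1×1 block at λ = -3: exp(t · [-3]) = [e^(-3t)].
  For a 2×2 Jordan block J_2(-3): exp(t · J_2(-3)) = e^(-3t)·(I + t·N), where N is the 2×2 nilpotent shift.

After assembling e^{tJ} and conjugating by P, we get:

e^{tB} =
  [-t*exp(-3*t) + exp(-3*t), t*exp(-3*t), 0]
  [-t*exp(-3*t), t*exp(-3*t) + exp(-3*t), 0]
  [0, 0, exp(-3*t)]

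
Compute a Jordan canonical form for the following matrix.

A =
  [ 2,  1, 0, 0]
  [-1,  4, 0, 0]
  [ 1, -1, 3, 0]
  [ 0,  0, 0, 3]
J_2(3) ⊕ J_1(3) ⊕ J_1(3)

The characteristic polynomial is
  det(x·I − A) = x^4 - 12*x^3 + 54*x^2 - 108*x + 81 = (x - 3)^4

Eigenvalues and multiplicities (the geometric multiplicity of λ is n − rank(A − λI), which equals the number of Jordan blocks for λ):
  λ = 3: algebraic multiplicity = 4, geometric multiplicity = 3

Determining the block sizes for each eigenvalue:
  λ = 3: 3 blocks summing to 4 forces exactly one block of size 2 and the rest size 1 → block sizes [2, 1, 1]

Assembling the blocks gives a Jordan form
J =
  [3, 1, 0, 0]
  [0, 3, 0, 0]
  [0, 0, 3, 0]
  [0, 0, 0, 3]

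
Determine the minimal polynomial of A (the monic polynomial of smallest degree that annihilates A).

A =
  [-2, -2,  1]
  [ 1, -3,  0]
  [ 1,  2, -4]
x^3 + 9*x^2 + 27*x + 27

The characteristic polynomial is χ_A(x) = (x + 3)^3, so the eigenvalues are known. The minimal polynomial is
  m_A(x) = Π_λ (x − λ)^{k_λ}
where k_λ is the size of the *largest* Jordan block for λ (equivalently, the smallest k with (A − λI)^k v = 0 for every generalised eigenvector v of λ).

  λ = -3: largest Jordan block has size 3, contributing (x + 3)^3

So m_A(x) = (x + 3)^3 = x^3 + 9*x^2 + 27*x + 27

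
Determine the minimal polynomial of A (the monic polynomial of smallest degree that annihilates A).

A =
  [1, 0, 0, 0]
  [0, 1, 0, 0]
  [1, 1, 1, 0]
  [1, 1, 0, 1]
x^2 - 2*x + 1

The characteristic polynomial is χ_A(x) = (x - 1)^4, so the eigenvalues are known. The minimal polynomial is
  m_A(x) = Π_λ (x − λ)^{k_λ}
where k_λ is the size of the *largest* Jordan block for λ (equivalently, the smallest k with (A − λI)^k v = 0 for every generalised eigenvector v of λ).

  λ = 1: largest Jordan block has size 2, contributing (x − 1)^2

So m_A(x) = (x - 1)^2 = x^2 - 2*x + 1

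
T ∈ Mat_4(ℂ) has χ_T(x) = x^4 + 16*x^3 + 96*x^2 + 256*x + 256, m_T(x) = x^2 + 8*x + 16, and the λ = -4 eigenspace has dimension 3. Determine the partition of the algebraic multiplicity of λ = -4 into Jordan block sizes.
Block sizes for λ = -4: [2, 1, 1]

Step 1 — from the characteristic polynomial, algebraic multiplicity of λ = -4 is 4. From dim ker(T − (-4)·I) = 3, there are exactly 3 Jordan blocks for λ = -4.
Step 2 — from the minimal polynomial, the factor (x + 4)^2 tells us the largest block for λ = -4 has size 2.
Step 3 — with total size 4, 3 blocks, and largest block 2, the block sizes (in nonincreasing order) are [2, 1, 1].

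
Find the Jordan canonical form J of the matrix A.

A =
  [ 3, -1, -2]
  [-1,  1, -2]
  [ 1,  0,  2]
J_3(2)

The characteristic polynomial is
  det(x·I − A) = x^3 - 6*x^2 + 12*x - 8 = (x - 2)^3

Eigenvalues and multiplicities (the geometric multiplicity of λ is n − rank(A − λI), which equals the number of Jordan blocks for λ):
  λ = 2: algebraic multiplicity = 3, geometric multiplicity = 1

Determining the block sizes for each eigenvalue:
  λ = 2: one block (gm = 1), so the single block has size am = 3 → block sizes [3]

Assembling the blocks gives a Jordan form
J =
  [2, 1, 0]
  [0, 2, 1]
  [0, 0, 2]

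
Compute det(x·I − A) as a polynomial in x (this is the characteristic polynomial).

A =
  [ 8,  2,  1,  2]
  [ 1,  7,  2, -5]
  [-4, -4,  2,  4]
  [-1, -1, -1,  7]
x^4 - 24*x^3 + 216*x^2 - 864*x + 1296

Expanding det(x·I − A) (e.g. by cofactor expansion or by noting that A is similar to its Jordan form J, which has the same characteristic polynomial as A) gives
  χ_A(x) = x^4 - 24*x^3 + 216*x^2 - 864*x + 1296
which factors as (x - 6)^4. The eigenvalues (with algebraic multiplicities) are λ = 6 with multiplicity 4.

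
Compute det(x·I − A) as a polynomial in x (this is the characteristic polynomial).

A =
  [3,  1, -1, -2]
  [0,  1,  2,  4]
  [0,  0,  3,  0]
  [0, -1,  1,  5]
x^4 - 12*x^3 + 54*x^2 - 108*x + 81

Expanding det(x·I − A) (e.g. by cofactor expansion or by noting that A is similar to its Jordan form J, which has the same characteristic polynomial as A) gives
  χ_A(x) = x^4 - 12*x^3 + 54*x^2 - 108*x + 81
which factors as (x - 3)^4. The eigenvalues (with algebraic multiplicities) are λ = 3 with multiplicity 4.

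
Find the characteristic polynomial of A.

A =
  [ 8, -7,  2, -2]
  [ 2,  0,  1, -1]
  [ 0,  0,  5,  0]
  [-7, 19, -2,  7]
x^4 - 20*x^3 + 150*x^2 - 500*x + 625

Expanding det(x·I − A) (e.g. by cofactor expansion or by noting that A is similar to its Jordan form J, which has the same characteristic polynomial as A) gives
  χ_A(x) = x^4 - 20*x^3 + 150*x^2 - 500*x + 625
which factors as (x - 5)^4. The eigenvalues (with algebraic multiplicities) are λ = 5 with multiplicity 4.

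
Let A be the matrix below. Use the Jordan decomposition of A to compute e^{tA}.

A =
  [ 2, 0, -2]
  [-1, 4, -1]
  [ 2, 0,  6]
e^{tA} =
  [-2*t*exp(4*t) + exp(4*t), 0, -2*t*exp(4*t)]
  [-t*exp(4*t), exp(4*t), -t*exp(4*t)]
  [2*t*exp(4*t), 0, 2*t*exp(4*t) + exp(4*t)]

Strategy: write A = P · J · P⁻¹ where J is a Jordan canonical form, so e^{tA} = P · e^{tJ} · P⁻¹, and e^{tJ} can be computed block-by-block.

A has Jordan form
J =
  [4, 1, 0]
  [0, 4, 0]
  [0, 0, 4]
(up to reordering of blocks).

Per-block formulas:
  For a 1×1 block at λ = 4: exp(t · [4]) = [e^(4t)].
  For a 2×2 Jordan block J_2(4): exp(t · J_2(4)) = e^(4t)·(I + t·N), where N is the 2×2 nilpotent shift.

After assembling e^{tJ} and conjugating by P, we get:

e^{tA} =
  [-2*t*exp(4*t) + exp(4*t), 0, -2*t*exp(4*t)]
  [-t*exp(4*t), exp(4*t), -t*exp(4*t)]
  [2*t*exp(4*t), 0, 2*t*exp(4*t) + exp(4*t)]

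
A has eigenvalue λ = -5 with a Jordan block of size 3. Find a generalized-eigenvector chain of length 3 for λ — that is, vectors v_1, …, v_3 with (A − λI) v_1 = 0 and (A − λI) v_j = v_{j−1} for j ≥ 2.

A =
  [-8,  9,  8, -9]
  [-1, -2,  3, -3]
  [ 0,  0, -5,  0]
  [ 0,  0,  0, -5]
A Jordan chain for λ = -5 of length 3:
v_1 = (3, 1, 0, 0)ᵀ
v_2 = (8, 3, 0, 0)ᵀ
v_3 = (0, 0, 1, 0)ᵀ

Let N = A − (-5)·I. We want v_3 with N^3 v_3 = 0 but N^2 v_3 ≠ 0; then v_{j-1} := N · v_j for j = 3, …, 2.

Pick v_3 = (0, 0, 1, 0)ᵀ.
Then v_2 = N · v_3 = (8, 3, 0, 0)ᵀ.
Then v_1 = N · v_2 = (3, 1, 0, 0)ᵀ.

Sanity check: (A − (-5)·I) v_1 = (0, 0, 0, 0)ᵀ = 0. ✓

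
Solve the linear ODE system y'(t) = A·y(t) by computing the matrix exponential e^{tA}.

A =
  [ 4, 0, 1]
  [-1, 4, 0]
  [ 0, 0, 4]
e^{tA} =
  [exp(4*t), 0, t*exp(4*t)]
  [-t*exp(4*t), exp(4*t), -t^2*exp(4*t)/2]
  [0, 0, exp(4*t)]

Strategy: write A = P · J · P⁻¹ where J is a Jordan canonical form, so e^{tA} = P · e^{tJ} · P⁻¹, and e^{tJ} can be computed block-by-block.

A has Jordan form
J =
  [4, 1, 0]
  [0, 4, 1]
  [0, 0, 4]
(up to reordering of blocks).

Per-block formulas:
  For a 3×3 Jordan block J_3(4): exp(t · J_3(4)) = e^(4t)·(I + t·N + (t^2/2)·N^2), where N is the 3×3 nilpotent shift.

After assembling e^{tJ} and conjugating by P, we get:

e^{tA} =
  [exp(4*t), 0, t*exp(4*t)]
  [-t*exp(4*t), exp(4*t), -t^2*exp(4*t)/2]
  [0, 0, exp(4*t)]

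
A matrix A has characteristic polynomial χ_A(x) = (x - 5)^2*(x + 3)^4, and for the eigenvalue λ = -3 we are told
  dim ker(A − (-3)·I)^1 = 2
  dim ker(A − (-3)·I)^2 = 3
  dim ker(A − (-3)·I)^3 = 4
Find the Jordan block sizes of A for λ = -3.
Block sizes for λ = -3: [3, 1]

From the dimensions of kernels of powers, the number of Jordan blocks of size at least j is d_j − d_{j−1} where d_j = dim ker(N^j) (with d_0 = 0). Computing the differences gives [2, 1, 1].
The number of blocks of size exactly k is (#blocks of size ≥ k) − (#blocks of size ≥ k + 1), so the partition is: 1 block(s) of size 1, 1 block(s) of size 3.
In nonincreasing order the block sizes are [3, 1].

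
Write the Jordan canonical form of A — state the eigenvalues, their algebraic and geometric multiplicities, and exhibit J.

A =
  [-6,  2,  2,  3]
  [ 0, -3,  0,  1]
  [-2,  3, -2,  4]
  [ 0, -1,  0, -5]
J_3(-4) ⊕ J_1(-4)

The characteristic polynomial is
  det(x·I − A) = x^4 + 16*x^3 + 96*x^2 + 256*x + 256 = (x + 4)^4

Eigenvalues and multiplicities (the geometric multiplicity of λ is n − rank(A − λI), which equals the number of Jordan blocks for λ):
  λ = -4: algebraic multiplicity = 4, geometric multiplicity = 2

Determining the block sizes for each eigenvalue:
  λ = -4: with am = 4 and gm = 2, the partition is not yet determined (e.g. several partitions of 4 into 2 parts exist). Let N = A − (-4)·I. Computing rank(N^1) = 2, rank(N^2) = 1, rank(N^3) = 0; the number of blocks of size ≥ j is rank(N^{j−1}) − rank(N^j), giving [2, 1, 1]. So we have 1 block(s) of size 3, 1 block(s) of size 1 → block sizes [3, 1]

Assembling the blocks gives a Jordan form
J =
  [-4,  1,  0,  0]
  [ 0, -4,  1,  0]
  [ 0,  0, -4,  0]
  [ 0,  0,  0, -4]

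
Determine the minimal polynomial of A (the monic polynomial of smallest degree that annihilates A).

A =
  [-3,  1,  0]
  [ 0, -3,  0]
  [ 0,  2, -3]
x^2 + 6*x + 9

The characteristic polynomial is χ_A(x) = (x + 3)^3, so the eigenvalues are known. The minimal polynomial is
  m_A(x) = Π_λ (x − λ)^{k_λ}
where k_λ is the size of the *largest* Jordan block for λ (equivalently, the smallest k with (A − λI)^k v = 0 for every generalised eigenvector v of λ).

  λ = -3: largest Jordan block has size 2, contributing (x + 3)^2

So m_A(x) = (x + 3)^2 = x^2 + 6*x + 9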